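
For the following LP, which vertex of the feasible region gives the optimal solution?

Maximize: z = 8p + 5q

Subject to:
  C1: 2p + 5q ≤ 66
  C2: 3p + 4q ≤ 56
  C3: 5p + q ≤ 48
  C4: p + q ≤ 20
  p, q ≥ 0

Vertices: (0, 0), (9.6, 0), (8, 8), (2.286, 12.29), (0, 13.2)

Evaluate the objective at each vertex of the feasible region:
  z(0, 0) = 0
  z(9.6, 0) = 76.8
  z(8, 8) = 104  ←
  z(2.286, 12.29) = 79.71
  z(0, 13.2) = 66
The maximum is at p = 8, q = 8.

(8, 8)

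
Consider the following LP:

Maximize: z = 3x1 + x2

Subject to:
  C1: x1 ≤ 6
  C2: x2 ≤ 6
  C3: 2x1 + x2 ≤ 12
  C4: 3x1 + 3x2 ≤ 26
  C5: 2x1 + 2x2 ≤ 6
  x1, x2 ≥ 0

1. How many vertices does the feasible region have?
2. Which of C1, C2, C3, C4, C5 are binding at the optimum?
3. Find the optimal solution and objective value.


1. 3
2. C5
3. x1 = 3, x2 = 0, z = 9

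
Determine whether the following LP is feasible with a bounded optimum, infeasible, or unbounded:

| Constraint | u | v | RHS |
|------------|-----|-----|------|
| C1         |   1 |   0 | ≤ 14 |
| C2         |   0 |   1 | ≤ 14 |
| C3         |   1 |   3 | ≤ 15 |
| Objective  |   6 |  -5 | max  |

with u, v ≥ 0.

Feasible with a bounded optimal solution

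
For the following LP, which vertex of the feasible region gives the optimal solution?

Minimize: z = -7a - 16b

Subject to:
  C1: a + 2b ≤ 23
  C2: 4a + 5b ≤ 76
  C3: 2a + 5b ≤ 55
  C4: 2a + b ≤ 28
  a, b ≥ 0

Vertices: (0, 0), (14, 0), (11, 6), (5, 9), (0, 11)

Evaluate the objective at each vertex of the feasible region:
  z(0, 0) = 0
  z(14, 0) = -98
  z(11, 6) = -173
  z(5, 9) = -179  ←
  z(0, 11) = -176
The minimum is at a = 5, b = 9.

(5, 9)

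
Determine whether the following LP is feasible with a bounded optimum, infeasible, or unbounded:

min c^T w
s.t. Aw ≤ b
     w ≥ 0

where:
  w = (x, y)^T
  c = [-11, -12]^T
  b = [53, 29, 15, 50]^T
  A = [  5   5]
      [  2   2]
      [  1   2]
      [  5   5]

Feasible with a bounded optimal solution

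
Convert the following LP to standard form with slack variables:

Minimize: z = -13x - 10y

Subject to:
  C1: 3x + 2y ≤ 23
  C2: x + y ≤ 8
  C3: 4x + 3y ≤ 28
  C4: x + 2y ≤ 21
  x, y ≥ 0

min z = -13x - 10y

s.t.
  3x + 2y + s1 = 23
  x + y + s2 = 8
  4x + 3y + s3 = 28
  x + 2y + s4 = 21
  x, y, s1, s2, s3, s4 ≥ 0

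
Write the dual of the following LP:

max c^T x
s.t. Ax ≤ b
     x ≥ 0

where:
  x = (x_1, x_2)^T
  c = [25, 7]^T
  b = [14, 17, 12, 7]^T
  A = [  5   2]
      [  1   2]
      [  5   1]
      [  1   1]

Primal max cᵀx s.t. Ax ≤ b, x ≥ 0  →  Dual min bᵀy s.t. Aᵀy ≥ c, y ≥ 0.

Minimize: z = 14y1 + 17y2 + 12y3 + 7y4

Subject to:
  5y1 + y2 + 5y3 + y4 ≥ 25
  2y1 + 2y2 + y3 + y4 ≥ 7
  y1, y2, y3, y4 ≥ 0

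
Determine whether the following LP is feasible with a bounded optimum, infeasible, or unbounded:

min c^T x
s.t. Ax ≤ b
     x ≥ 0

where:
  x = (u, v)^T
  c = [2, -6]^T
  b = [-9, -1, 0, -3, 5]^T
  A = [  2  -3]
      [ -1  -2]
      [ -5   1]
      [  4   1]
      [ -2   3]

Infeasible (no feasible solution exists)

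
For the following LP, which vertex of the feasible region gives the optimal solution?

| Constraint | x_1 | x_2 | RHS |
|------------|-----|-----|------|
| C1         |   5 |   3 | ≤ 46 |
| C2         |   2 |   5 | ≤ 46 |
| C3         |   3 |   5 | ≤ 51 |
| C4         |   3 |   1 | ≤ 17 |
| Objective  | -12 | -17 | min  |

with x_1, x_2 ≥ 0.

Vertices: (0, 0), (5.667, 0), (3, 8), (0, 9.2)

Evaluate the objective at each vertex of the feasible region:
  z(0, 0) = 0
  z(5.667, 0) = -68
  z(3, 8) = -172  ←
  z(0, 9.2) = -156.4
The minimum is at x_1 = 3, x_2 = 8.

(3, 8)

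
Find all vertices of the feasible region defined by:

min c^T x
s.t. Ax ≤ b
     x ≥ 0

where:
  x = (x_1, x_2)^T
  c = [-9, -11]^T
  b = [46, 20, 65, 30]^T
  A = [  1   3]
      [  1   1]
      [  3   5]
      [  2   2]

(0, 0), (15, 0), (5, 10), (0, 13)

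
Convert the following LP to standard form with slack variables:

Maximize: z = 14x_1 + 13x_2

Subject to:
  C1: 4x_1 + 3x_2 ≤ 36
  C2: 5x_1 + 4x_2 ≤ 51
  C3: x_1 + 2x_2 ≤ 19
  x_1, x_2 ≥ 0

max z = 14x_1 + 13x_2

s.t.
  4x_1 + 3x_2 + s1 = 36
  5x_1 + 4x_2 + s2 = 51
  x_1 + 2x_2 + s3 = 19
  x_1, x_2, s1, s2, s3 ≥ 0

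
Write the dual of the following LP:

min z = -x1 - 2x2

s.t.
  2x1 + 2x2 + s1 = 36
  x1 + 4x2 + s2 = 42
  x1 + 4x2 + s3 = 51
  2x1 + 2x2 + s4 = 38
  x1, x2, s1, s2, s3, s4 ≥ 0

Primal min cᵀx s.t. Ax ≤ b, x ≥ 0  →  Dual max −bᵀy s.t. Aᵀy ≥ −c, y ≥ 0.

Maximize: z = -36y1 - 42y2 - 51y3 - 38y4

Subject to:
  2y1 + y2 + y3 + 2y4 ≥ 1
  2y1 + 4y2 + 4y3 + 2y4 ≥ 2
  y1, y2, y3, y4 ≥ 0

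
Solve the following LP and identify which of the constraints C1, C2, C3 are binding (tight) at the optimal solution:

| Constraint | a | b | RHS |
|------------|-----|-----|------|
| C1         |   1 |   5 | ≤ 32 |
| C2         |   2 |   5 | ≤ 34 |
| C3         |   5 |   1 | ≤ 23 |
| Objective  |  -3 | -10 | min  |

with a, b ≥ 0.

At a = 2, b = 6, compute slack b - a·x for each constraint:
  C1: 32 − 32 = 0  (binding)
  C2: 34 − 34 = 0  (binding)
  C3: 23 − 16 = 7  (slack)

Optimal: a = 2, b = 6
Binding: C1, C2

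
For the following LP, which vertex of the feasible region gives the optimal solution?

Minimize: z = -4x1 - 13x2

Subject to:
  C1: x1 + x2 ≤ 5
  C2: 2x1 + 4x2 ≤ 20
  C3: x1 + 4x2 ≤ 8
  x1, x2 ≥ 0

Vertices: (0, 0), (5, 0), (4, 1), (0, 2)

Evaluate the objective at each vertex of the feasible region:
  z(0, 0) = 0
  z(5, 0) = -20
  z(4, 1) = -29  ←
  z(0, 2) = -26
The minimum is at x1 = 4, x2 = 1.

(4, 1)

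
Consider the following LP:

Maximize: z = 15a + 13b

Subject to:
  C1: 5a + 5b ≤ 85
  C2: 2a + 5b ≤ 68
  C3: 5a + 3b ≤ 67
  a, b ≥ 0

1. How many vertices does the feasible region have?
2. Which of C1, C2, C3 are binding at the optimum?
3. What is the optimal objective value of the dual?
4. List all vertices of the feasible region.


1. 5
2. C1, C3
3. 237
4. (0, 0), (13.4, 0), (8, 9), (5.667, 11.33), (0, 13.6)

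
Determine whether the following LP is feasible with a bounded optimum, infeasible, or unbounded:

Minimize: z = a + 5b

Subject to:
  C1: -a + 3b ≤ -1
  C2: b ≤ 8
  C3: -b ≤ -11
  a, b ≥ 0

Infeasible (no feasible solution exists)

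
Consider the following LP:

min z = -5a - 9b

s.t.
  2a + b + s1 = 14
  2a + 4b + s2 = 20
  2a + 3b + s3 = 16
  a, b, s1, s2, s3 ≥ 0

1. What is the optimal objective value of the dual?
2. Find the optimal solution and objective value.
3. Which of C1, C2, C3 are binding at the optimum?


1. -46
2. a = 2, b = 4, z = -46
3. C2, C3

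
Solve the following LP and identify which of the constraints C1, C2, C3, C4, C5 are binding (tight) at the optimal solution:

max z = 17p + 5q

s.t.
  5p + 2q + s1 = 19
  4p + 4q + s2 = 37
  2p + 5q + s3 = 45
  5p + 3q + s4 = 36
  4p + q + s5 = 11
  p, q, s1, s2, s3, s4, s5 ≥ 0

At p = 1, q = 7, compute slack b - a·x for each constraint:
  C1: 19 − 19 = 0  (binding)
  C2: 37 − 32 = 5  (slack)
  C3: 45 − 37 = 8  (slack)
  C4: 36 − 26 = 10  (slack)
  C5: 11 − 11 = 0  (binding)

Optimal: p = 1, q = 7
Binding: C1, C5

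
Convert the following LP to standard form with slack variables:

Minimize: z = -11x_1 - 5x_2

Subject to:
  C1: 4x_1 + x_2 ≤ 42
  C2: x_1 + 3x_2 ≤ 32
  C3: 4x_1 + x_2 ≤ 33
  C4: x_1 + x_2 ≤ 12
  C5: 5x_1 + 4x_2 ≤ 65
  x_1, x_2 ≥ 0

min z = -11x_1 - 5x_2

s.t.
  4x_1 + x_2 + s1 = 42
  x_1 + 3x_2 + s2 = 32
  4x_1 + x_2 + s3 = 33
  x_1 + x_2 + s4 = 12
  5x_1 + 4x_2 + s5 = 65
  x_1, x_2, s1, s2, s3, s4, s5 ≥ 0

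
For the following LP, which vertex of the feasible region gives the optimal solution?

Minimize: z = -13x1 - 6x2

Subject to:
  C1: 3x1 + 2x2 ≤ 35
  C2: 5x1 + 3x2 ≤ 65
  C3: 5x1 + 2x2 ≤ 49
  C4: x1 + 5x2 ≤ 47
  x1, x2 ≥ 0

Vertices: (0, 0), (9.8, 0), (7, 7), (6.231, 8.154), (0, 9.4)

Evaluate the objective at each vertex of the feasible region:
  z(0, 0) = 0
  z(9.8, 0) = -127.4
  z(7, 7) = -133  ←
  z(6.231, 8.154) = -129.9
  z(0, 9.4) = -56.4
The minimum is at x1 = 7, x2 = 7.

(7, 7)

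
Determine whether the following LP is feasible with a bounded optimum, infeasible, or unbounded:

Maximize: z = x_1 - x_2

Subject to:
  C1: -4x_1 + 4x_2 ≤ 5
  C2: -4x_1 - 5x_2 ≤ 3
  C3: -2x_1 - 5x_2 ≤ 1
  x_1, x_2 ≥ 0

Unbounded (objective can increase without bound)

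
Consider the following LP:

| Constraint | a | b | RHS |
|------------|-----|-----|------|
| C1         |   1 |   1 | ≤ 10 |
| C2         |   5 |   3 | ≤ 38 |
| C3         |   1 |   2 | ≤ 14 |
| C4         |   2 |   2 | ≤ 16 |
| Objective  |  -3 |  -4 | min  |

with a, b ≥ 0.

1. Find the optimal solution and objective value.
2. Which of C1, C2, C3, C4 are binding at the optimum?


1. a = 2, b = 6, z = -30
2. C3, C4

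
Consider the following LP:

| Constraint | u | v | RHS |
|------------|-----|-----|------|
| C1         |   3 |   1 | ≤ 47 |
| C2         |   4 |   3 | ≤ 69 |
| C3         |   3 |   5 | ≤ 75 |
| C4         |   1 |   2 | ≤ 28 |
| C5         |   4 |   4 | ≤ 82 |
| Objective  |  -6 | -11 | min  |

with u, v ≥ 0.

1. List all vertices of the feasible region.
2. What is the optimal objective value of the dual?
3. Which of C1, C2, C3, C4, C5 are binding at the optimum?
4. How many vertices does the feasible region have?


1. (0, 0), (15.67, 0), (14.4, 3.8), (10.91, 8.455), (10, 9), (0, 14)
2. -159
3. C3, C4
4. 6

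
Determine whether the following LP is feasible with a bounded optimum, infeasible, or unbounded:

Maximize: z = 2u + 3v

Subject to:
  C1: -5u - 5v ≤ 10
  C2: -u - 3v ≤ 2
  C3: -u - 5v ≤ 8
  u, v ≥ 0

Unbounded (objective can increase without bound)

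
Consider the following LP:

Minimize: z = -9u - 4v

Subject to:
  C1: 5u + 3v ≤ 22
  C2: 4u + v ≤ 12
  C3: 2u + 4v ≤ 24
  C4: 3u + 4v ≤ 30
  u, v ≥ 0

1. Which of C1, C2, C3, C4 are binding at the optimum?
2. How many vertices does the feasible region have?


1. C1, C2
2. 5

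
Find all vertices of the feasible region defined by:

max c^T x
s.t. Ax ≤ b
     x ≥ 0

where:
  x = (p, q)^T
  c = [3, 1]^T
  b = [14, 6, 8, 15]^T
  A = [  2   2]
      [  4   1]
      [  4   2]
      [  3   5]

(0, 0), (1.5, 0), (1, 2), (0.7143, 2.571), (0, 3)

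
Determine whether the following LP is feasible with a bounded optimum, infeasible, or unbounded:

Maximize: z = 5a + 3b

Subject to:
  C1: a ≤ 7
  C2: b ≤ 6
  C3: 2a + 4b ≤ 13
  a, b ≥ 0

Feasible with a bounded optimal solution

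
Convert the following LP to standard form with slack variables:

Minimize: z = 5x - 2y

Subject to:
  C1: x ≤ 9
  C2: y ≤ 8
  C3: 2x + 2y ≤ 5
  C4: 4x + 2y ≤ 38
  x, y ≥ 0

min z = 5x - 2y

s.t.
  x + s1 = 9
  y + s2 = 8
  2x + 2y + s3 = 5
  4x + 2y + s4 = 38
  x, y, s1, s2, s3, s4 ≥ 0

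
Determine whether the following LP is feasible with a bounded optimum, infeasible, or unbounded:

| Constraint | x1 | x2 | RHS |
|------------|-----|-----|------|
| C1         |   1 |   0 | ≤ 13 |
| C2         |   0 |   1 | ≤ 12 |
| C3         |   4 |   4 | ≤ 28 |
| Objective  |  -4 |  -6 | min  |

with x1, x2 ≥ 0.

Feasible with a bounded optimal solution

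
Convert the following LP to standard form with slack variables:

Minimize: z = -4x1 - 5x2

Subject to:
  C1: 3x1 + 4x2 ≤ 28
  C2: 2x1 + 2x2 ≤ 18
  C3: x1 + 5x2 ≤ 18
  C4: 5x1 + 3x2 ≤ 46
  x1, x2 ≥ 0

min z = -4x1 - 5x2

s.t.
  3x1 + 4x2 + s1 = 28
  2x1 + 2x2 + s2 = 18
  x1 + 5x2 + s3 = 18
  5x1 + 3x2 + s4 = 46
  x1, x2, s1, s2, s3, s4 ≥ 0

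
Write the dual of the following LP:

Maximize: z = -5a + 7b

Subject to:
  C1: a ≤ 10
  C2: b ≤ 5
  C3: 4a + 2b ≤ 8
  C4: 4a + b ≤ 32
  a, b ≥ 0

Primal max cᵀx s.t. Ax ≤ b, x ≥ 0  →  Dual min bᵀy s.t. Aᵀy ≥ c, y ≥ 0.

Minimize: z = 10y1 + 5y2 + 8y3 + 32y4

Subject to:
  y1 + 4y3 + 4y4 ≥ -5
  y2 + 2y3 + y4 ≥ 7
  y1, y2, y3, y4 ≥ 0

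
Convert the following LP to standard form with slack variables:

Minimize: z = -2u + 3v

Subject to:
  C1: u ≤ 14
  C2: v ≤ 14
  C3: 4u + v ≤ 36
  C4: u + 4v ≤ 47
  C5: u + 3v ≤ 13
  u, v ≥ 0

min z = -2u + 3v

s.t.
  u + s1 = 14
  v + s2 = 14
  4u + v + s3 = 36
  u + 4v + s4 = 47
  u + 3v + s5 = 13
  u, v, s1, s2, s3, s4, s5 ≥ 0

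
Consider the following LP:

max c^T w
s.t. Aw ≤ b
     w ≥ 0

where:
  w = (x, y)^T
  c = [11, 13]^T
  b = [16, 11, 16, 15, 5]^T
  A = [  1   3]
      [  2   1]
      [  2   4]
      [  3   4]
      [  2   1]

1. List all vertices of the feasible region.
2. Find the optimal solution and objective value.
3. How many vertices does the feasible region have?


1. (0, 0), (2.5, 0), (1, 3), (0, 3.75)
2. x = 1, y = 3, z = 50
3. 4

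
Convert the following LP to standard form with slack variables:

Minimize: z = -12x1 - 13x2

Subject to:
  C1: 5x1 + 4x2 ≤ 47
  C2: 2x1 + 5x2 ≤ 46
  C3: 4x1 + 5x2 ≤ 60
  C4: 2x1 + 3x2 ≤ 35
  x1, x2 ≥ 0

min z = -12x1 - 13x2

s.t.
  5x1 + 4x2 + s1 = 47
  2x1 + 5x2 + s2 = 46
  4x1 + 5x2 + s3 = 60
  2x1 + 3x2 + s4 = 35
  x1, x2, s1, s2, s3, s4 ≥ 0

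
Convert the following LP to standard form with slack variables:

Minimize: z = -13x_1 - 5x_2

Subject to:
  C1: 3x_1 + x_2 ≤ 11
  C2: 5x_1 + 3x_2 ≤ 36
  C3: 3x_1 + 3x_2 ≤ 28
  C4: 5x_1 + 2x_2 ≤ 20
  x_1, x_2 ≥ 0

min z = -13x_1 - 5x_2

s.t.
  3x_1 + x_2 + s1 = 11
  5x_1 + 3x_2 + s2 = 36
  3x_1 + 3x_2 + s3 = 28
  5x_1 + 2x_2 + s4 = 20
  x_1, x_2, s1, s2, s3, s4 ≥ 0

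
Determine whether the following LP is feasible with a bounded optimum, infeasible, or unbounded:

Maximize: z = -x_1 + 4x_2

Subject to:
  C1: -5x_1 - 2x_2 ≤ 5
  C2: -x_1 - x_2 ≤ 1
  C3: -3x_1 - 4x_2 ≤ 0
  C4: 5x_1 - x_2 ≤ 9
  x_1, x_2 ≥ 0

Unbounded (objective can increase without bound)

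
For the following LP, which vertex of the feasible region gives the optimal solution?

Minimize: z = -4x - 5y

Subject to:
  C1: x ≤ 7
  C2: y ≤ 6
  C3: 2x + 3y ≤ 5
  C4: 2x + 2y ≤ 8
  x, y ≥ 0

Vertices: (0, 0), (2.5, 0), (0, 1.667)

Evaluate the objective at each vertex of the feasible region:
  z(0, 0) = 0
  z(2.5, 0) = -10  ←
  z(0, 1.667) = -8.333
The minimum is at x = 2.5, y = 0.

(2.5, 0)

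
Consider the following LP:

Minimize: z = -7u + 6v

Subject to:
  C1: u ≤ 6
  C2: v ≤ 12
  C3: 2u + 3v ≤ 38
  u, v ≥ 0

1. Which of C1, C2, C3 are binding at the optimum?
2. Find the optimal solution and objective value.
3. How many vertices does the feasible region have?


1. C1
2. u = 6, v = 0, z = -42
3. 5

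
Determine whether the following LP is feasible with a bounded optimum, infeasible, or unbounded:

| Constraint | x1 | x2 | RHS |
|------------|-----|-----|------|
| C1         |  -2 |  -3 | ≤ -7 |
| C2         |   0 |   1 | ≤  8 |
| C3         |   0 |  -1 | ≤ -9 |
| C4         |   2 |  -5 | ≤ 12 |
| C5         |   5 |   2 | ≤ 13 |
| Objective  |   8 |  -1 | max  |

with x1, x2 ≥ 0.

Infeasible (no feasible solution exists)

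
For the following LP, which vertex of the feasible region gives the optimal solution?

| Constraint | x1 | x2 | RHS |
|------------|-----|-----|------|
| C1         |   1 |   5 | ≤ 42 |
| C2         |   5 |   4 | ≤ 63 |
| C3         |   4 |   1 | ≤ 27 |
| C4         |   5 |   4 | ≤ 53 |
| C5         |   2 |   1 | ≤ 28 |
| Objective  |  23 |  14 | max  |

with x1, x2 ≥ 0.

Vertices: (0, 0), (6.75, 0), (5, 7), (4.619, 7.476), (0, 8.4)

Evaluate the objective at each vertex of the feasible region:
  z(0, 0) = 0
  z(6.75, 0) = 155.2
  z(5, 7) = 213  ←
  z(4.619, 7.476) = 210.9
  z(0, 8.4) = 117.6
The maximum is at x1 = 5, x2 = 7.

(5, 7)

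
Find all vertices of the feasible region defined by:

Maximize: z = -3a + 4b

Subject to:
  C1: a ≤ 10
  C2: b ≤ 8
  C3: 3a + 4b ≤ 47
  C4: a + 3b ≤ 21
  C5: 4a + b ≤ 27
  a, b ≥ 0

(0, 0), (6.75, 0), (5.455, 5.182), (0, 7)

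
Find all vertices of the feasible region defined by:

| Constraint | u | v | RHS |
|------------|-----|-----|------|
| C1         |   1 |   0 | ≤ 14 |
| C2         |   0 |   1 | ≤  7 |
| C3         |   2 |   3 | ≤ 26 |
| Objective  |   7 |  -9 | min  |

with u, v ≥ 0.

(0, 0), (13, 0), (2.5, 7), (0, 7)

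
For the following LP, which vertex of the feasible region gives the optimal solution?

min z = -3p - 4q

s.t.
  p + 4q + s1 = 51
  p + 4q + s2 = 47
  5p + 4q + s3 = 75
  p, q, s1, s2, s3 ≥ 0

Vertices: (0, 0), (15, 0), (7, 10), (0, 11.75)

Evaluate the objective at each vertex of the feasible region:
  z(0, 0) = 0
  z(15, 0) = -45
  z(7, 10) = -61  ←
  z(0, 11.75) = -47
The minimum is at p = 7, q = 10.

(7, 10)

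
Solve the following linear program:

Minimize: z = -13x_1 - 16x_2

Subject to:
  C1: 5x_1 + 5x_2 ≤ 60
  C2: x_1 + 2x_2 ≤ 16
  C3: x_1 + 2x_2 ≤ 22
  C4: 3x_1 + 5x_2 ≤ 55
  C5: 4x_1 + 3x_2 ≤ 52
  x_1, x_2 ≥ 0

Evaluate the objective at each vertex of the feasible region:
  z(0, 0) = 0
  z(12, 0) = -156
  z(8, 4) = -168  ←
  z(0, 8) = -128
The minimum is at x_1 = 8, x_2 = 4.

x_1 = 8, x_2 = 4, z = -168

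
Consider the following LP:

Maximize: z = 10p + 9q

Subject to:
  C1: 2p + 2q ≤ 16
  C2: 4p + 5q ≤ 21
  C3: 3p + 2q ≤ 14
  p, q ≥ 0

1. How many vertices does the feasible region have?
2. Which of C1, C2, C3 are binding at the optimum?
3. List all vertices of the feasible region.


1. 4
2. C2, C3
3. (0, 0), (4.667, 0), (4, 1), (0, 4.2)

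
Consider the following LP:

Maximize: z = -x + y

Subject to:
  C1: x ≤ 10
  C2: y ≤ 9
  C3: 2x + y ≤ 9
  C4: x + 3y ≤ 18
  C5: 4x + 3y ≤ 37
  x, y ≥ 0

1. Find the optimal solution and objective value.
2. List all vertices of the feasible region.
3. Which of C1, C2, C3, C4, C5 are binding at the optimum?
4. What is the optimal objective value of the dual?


1. x = 0, y = 6, z = 6
2. (0, 0), (4.5, 0), (1.8, 5.4), (0, 6)
3. C4
4. 6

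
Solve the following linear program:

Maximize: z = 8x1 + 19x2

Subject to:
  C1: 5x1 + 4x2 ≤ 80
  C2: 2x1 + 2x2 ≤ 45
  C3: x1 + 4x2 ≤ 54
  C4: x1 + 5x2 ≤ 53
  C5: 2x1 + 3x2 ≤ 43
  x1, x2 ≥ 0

Evaluate the objective at each vertex of the feasible region:
  z(0, 0) = 0
  z(16, 0) = 128
  z(9.714, 7.857) = 227
  z(8, 9) = 235  ←
  z(0, 10.6) = 201.4
The maximum is at x1 = 8, x2 = 9.

x1 = 8, x2 = 9, z = 235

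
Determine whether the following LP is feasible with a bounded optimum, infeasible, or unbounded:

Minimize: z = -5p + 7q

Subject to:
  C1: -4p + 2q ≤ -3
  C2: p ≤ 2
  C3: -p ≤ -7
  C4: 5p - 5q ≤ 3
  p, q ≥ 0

Infeasible (no feasible solution exists)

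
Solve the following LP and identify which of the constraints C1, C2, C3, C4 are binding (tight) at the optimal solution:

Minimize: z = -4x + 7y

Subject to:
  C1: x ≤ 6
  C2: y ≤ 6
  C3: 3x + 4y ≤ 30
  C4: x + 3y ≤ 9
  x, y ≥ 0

At x = 6, y = 0, compute slack b - a·x for each constraint:
  C1: 6 − 6 = 0  (binding)
  C2: 6 − 0 = 6  (slack)
  C3: 30 − 18 = 12  (slack)
  C4: 9 − 6 = 3  (slack)

Optimal: x = 6, y = 0
Binding: C1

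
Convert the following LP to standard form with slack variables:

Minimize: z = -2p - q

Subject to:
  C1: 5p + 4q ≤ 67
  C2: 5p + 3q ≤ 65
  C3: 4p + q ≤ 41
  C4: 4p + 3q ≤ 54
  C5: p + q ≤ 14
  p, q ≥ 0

min z = -2p - q

s.t.
  5p + 4q + s1 = 67
  5p + 3q + s2 = 65
  4p + q + s3 = 41
  4p + 3q + s4 = 54
  p + q + s5 = 14
  p, q, s1, s2, s3, s4, s5 ≥ 0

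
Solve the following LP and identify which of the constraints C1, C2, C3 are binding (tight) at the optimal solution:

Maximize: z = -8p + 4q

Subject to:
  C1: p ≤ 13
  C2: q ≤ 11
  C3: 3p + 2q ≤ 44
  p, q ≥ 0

At p = 0, q = 11, compute slack b - a·x for each constraint:
  C1: 13 − 0 = 13  (slack)
  C2: 11 − 11 = 0  (binding)
  C3: 44 − 22 = 22  (slack)

Optimal: p = 0, q = 11
Binding: C2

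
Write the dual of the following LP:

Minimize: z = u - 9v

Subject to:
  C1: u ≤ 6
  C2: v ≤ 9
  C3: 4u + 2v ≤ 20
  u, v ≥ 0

Primal min cᵀx s.t. Ax ≤ b, x ≥ 0  →  Dual max −bᵀy s.t. Aᵀy ≥ −c, y ≥ 0.

Maximize: z = -6y1 - 9y2 - 20y3

Subject to:
  y1 + 4y3 ≥ -1
  y2 + 2y3 ≥ 9
  y1, y2, y3 ≥ 0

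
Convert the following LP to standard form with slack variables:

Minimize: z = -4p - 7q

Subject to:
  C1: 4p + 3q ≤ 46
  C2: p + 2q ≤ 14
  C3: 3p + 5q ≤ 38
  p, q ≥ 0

min z = -4p - 7q

s.t.
  4p + 3q + s1 = 46
  p + 2q + s2 = 14
  3p + 5q + s3 = 38
  p, q, s1, s2, s3 ≥ 0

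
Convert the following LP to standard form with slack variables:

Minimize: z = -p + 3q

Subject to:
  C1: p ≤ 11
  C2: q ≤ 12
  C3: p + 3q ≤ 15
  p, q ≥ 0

min z = -p + 3q

s.t.
  p + s1 = 11
  q + s2 = 12
  p + 3q + s3 = 15
  p, q, s1, s2, s3 ≥ 0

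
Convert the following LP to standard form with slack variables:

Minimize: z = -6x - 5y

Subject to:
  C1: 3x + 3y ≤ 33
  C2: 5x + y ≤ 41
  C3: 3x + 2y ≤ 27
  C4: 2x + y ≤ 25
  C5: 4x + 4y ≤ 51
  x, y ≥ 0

min z = -6x - 5y

s.t.
  3x + 3y + s1 = 33
  5x + y + s2 = 41
  3x + 2y + s3 = 27
  2x + y + s4 = 25
  4x + 4y + s5 = 51
  x, y, s1, s2, s3, s4, s5 ≥ 0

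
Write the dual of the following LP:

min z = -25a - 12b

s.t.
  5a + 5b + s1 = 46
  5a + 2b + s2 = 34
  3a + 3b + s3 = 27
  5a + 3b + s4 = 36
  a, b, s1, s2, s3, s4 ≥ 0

Primal min cᵀx s.t. Ax ≤ b, x ≥ 0  →  Dual max −bᵀy s.t. Aᵀy ≥ −c, y ≥ 0.

Maximize: z = -46y1 - 34y2 - 27y3 - 36y4

Subject to:
  5y1 + 5y2 + 3y3 + 5y4 ≥ 25
  5y1 + 2y2 + 3y3 + 3y4 ≥ 12
  y1, y2, y3, y4 ≥ 0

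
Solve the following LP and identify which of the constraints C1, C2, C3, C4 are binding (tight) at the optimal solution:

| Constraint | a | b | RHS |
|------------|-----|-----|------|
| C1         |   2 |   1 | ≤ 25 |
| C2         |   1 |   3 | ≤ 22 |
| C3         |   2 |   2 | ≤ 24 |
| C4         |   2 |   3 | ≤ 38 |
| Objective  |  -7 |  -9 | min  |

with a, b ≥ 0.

At a = 7, b = 5, compute slack b - a·x for each constraint:
  C1: 25 − 19 = 6  (slack)
  C2: 22 − 22 = 0  (binding)
  C3: 24 − 24 = 0  (binding)
  C4: 38 − 29 = 9  (slack)

Optimal: a = 7, b = 5
Binding: C2, C3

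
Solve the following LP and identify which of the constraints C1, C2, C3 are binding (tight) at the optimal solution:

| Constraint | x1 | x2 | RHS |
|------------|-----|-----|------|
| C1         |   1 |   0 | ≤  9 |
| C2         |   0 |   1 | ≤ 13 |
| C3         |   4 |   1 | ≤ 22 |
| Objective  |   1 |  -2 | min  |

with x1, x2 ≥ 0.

At x1 = 0, x2 = 13, compute slack b - a·x for each constraint:
  C1: 9 − 0 = 9  (slack)
  C2: 13 − 13 = 0  (binding)
  C3: 22 − 13 = 9  (slack)

Optimal: x1 = 0, x2 = 13
Binding: C2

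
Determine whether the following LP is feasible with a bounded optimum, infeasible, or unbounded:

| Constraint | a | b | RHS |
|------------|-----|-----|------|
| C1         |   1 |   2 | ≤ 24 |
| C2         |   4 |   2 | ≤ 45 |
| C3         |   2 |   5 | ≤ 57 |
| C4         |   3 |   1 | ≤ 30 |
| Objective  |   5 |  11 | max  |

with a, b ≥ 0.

Feasible with a bounded optimal solution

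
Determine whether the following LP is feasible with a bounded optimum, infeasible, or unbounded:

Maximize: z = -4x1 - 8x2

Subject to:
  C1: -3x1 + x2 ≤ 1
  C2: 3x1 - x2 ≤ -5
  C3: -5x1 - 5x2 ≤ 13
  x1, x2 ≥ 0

Infeasible (no feasible solution exists)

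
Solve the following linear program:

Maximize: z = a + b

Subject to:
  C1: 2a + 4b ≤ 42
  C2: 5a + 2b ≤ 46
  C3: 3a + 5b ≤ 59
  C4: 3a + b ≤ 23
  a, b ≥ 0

Evaluate the objective at each vertex of the feasible region:
  z(0, 0) = 0
  z(7.667, 0) = 7.667
  z(5, 8) = 13  ←
  z(0, 10.5) = 10.5
The maximum is at a = 5, b = 8.

a = 5, b = 8, z = 13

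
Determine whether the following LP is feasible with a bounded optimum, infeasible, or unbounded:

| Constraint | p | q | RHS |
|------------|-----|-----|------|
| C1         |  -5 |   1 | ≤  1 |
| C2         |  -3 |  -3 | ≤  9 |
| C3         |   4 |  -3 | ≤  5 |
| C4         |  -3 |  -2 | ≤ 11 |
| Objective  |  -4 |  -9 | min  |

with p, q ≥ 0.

Unbounded (objective can decrease without bound)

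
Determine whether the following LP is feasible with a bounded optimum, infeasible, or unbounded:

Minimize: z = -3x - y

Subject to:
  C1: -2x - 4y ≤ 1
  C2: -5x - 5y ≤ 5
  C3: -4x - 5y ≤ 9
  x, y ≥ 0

Unbounded (objective can decrease without bound)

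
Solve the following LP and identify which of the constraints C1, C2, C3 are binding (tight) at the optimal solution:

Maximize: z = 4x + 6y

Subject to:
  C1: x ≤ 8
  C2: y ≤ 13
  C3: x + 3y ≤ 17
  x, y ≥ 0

At x = 8, y = 3, compute slack b - a·x for each constraint:
  C1: 8 − 8 = 0  (binding)
  C2: 13 − 3 = 10  (slack)
  C3: 17 − 17 = 0  (binding)

Optimal: x = 8, y = 3
Binding: C1, C3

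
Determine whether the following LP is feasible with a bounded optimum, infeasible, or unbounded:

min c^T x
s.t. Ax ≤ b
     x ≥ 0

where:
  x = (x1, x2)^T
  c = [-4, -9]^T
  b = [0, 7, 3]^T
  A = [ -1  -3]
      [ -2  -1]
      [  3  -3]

Unbounded (objective can decrease without bound)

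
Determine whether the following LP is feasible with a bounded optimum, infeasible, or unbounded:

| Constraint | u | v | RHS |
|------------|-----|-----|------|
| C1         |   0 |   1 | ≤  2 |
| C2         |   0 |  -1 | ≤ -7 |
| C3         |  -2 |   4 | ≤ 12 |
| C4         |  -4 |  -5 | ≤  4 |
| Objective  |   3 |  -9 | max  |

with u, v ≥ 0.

Infeasible (no feasible solution exists)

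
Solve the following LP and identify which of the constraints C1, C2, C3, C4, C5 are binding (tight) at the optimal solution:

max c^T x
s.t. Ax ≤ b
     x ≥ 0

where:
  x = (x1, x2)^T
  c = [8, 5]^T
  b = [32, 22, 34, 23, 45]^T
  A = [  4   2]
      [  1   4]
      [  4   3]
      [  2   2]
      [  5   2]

At x1 = 7, x2 = 2, compute slack b - a·x for each constraint:
  C1: 32 − 32 = 0  (binding)
  C2: 22 − 15 = 7  (slack)
  C3: 34 − 34 = 0  (binding)
  C4: 23 − 18 = 5  (slack)
  C5: 45 − 39 = 6  (slack)

Optimal: x1 = 7, x2 = 2
Binding: C1, C3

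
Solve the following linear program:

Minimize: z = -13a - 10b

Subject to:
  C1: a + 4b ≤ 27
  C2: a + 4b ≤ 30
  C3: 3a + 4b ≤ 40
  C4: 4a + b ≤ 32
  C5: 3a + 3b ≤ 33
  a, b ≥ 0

Evaluate the objective at each vertex of the feasible region:
  z(0, 0) = 0
  z(8, 0) = -104
  z(7, 4) = -131  ←
  z(5.667, 5.333) = -127
  z(0, 6.75) = -67.5
The minimum is at a = 7, b = 4.

a = 7, b = 4, z = -131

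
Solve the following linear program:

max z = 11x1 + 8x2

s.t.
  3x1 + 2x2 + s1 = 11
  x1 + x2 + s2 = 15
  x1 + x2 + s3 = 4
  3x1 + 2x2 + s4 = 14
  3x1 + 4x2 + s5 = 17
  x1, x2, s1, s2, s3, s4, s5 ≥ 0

Evaluate the objective at each vertex of the feasible region:
  z(0, 0) = 0
  z(3.667, 0) = 40.33
  z(3, 1) = 41  ←
  z(0, 4) = 32
The maximum is at x1 = 3, x2 = 1.

x1 = 3, x2 = 1, z = 41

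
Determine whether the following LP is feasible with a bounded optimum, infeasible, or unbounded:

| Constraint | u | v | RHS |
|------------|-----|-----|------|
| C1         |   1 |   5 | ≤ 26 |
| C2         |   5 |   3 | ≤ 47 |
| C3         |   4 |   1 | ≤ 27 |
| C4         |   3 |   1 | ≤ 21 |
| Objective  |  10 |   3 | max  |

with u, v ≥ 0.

Feasible with a bounded optimal solution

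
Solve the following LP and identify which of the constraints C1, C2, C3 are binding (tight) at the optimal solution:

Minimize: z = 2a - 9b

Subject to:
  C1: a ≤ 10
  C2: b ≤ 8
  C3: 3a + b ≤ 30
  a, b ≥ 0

At a = 0, b = 8, compute slack b - a·x for each constraint:
  C1: 10 − 0 = 10  (slack)
  C2: 8 − 8 = 0  (binding)
  C3: 30 − 8 = 22  (slack)

Optimal: a = 0, b = 8
Binding: C2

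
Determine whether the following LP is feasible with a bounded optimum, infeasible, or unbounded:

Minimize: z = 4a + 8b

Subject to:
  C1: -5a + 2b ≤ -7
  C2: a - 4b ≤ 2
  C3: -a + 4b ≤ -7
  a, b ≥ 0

Infeasible (no feasible solution exists)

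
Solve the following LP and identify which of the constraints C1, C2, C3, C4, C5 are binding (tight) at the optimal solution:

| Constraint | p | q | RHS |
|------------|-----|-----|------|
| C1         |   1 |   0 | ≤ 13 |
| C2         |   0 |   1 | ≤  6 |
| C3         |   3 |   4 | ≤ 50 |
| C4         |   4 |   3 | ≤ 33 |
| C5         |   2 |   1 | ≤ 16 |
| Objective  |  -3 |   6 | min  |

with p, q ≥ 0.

At p = 8, q = 0, compute slack b - a·x for each constraint:
  C1: 13 − 8 = 5  (slack)
  C2: 6 − 0 = 6  (slack)
  C3: 50 − 24 = 26  (slack)
  C4: 33 − 32 = 1  (slack)
  C5: 16 − 16 = 0  (binding)

Optimal: p = 8, q = 0
Binding: C5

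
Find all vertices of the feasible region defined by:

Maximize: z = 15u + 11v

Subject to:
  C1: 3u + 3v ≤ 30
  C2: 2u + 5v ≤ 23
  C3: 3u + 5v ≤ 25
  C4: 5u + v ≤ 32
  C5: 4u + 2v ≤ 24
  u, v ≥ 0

(0, 0), (6, 0), (5, 2), (2, 3.8), (0, 4.6)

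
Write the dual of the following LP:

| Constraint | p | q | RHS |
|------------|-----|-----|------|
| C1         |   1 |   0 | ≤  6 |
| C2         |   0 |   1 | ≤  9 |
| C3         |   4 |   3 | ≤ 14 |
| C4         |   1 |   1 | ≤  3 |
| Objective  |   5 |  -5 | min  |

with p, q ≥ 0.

Primal min cᵀx s.t. Ax ≤ b, x ≥ 0  →  Dual max −bᵀy s.t. Aᵀy ≥ −c, y ≥ 0.

Maximize: z = -6y1 - 9y2 - 14y3 - 3y4

Subject to:
  y1 + 4y3 + y4 ≥ -5
  y2 + 3y3 + y4 ≥ 5
  y1, y2, y3, y4 ≥ 0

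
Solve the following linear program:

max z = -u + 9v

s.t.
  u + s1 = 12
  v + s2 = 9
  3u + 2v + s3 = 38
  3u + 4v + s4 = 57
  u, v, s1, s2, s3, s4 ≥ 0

Evaluate the objective at each vertex of the feasible region:
  z(0, 0) = 0
  z(12, 0) = -12
  z(12, 1) = -3
  z(6.667, 9) = 74.33
  z(0, 9) = 81  ←
The maximum is at u = 0, v = 9.

u = 0, v = 9, z = 81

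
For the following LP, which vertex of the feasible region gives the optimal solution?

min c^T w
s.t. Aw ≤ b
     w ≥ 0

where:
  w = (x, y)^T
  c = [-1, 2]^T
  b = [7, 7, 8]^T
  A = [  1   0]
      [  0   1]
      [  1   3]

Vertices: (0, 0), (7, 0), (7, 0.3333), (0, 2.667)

Evaluate the objective at each vertex of the feasible region:
  z(0, 0) = 0
  z(7, 0) = -7  ←
  z(7, 0.3333) = -6.333
  z(0, 2.667) = 5.333
The minimum is at x = 7, y = 0.

(7, 0)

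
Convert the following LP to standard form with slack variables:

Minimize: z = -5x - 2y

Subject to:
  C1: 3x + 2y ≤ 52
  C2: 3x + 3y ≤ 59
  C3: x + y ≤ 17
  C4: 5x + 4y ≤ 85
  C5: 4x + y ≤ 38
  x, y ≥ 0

min z = -5x - 2y

s.t.
  3x + 2y + s1 = 52
  3x + 3y + s2 = 59
  x + y + s3 = 17
  5x + 4y + s4 = 85
  4x + y + s5 = 38
  x, y, s1, s2, s3, s4, s5 ≥ 0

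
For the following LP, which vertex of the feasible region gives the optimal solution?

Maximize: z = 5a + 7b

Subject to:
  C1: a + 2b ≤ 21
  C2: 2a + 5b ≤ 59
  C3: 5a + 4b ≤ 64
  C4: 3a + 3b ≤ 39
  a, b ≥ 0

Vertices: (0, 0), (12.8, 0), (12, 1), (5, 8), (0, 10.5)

Evaluate the objective at each vertex of the feasible region:
  z(0, 0) = 0
  z(12.8, 0) = 64
  z(12, 1) = 67
  z(5, 8) = 81  ←
  z(0, 10.5) = 73.5
The maximum is at a = 5, b = 8.

(5, 8)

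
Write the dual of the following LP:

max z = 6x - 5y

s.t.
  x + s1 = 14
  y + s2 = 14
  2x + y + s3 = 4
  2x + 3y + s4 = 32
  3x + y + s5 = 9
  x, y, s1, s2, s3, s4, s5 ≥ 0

Primal max cᵀx s.t. Ax ≤ b, x ≥ 0  →  Dual min bᵀy s.t. Aᵀy ≥ c, y ≥ 0.

Minimize: z = 14y1 + 14y2 + 4y3 + 32y4 + 9y5

Subject to:
  y1 + 2y3 + 2y4 + 3y5 ≥ 6
  y2 + y3 + 3y4 + y5 ≥ -5
  y1, y2, y3, y4, y5 ≥ 0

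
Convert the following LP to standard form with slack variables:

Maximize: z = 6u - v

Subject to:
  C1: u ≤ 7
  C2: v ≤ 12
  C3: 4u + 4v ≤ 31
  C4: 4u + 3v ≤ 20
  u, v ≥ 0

max z = 6u - v

s.t.
  u + s1 = 7
  v + s2 = 12
  4u + 4v + s3 = 31
  4u + 3v + s4 = 20
  u, v, s1, s2, s3, s4 ≥ 0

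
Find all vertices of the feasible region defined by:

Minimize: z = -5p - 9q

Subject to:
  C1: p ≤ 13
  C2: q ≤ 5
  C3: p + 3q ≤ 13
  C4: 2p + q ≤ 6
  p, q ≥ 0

(0, 0), (3, 0), (1, 4), (0, 4.333)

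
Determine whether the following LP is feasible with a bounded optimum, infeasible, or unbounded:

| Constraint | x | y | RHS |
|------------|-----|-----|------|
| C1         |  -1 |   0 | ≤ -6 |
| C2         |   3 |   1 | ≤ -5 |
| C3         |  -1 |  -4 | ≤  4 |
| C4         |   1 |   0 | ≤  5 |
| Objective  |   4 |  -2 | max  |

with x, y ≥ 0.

Infeasible (no feasible solution exists)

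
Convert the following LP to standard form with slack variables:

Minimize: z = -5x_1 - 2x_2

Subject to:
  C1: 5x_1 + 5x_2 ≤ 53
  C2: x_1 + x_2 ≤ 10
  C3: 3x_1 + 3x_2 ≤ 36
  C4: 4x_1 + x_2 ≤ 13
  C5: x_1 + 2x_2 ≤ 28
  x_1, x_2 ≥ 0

min z = -5x_1 - 2x_2

s.t.
  5x_1 + 5x_2 + s1 = 53
  x_1 + x_2 + s2 = 10
  3x_1 + 3x_2 + s3 = 36
  4x_1 + x_2 + s4 = 13
  x_1 + 2x_2 + s5 = 28
  x_1, x_2, s1, s2, s3, s4, s5 ≥ 0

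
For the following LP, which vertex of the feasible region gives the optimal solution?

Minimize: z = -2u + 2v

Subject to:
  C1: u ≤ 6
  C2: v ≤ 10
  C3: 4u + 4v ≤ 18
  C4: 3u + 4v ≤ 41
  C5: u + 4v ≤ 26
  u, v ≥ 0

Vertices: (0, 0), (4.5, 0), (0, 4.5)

Evaluate the objective at each vertex of the feasible region:
  z(0, 0) = 0
  z(4.5, 0) = -9  ←
  z(0, 4.5) = 9
The minimum is at u = 4.5, v = 0.

(4.5, 0)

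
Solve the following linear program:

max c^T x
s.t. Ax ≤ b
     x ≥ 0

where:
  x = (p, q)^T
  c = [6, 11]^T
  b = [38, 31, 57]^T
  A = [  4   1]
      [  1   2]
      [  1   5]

Evaluate the objective at each vertex of the feasible region:
  z(0, 0) = 0
  z(9.5, 0) = 57
  z(7, 10) = 152  ←
  z(0, 11.4) = 125.4
The maximum is at p = 7, q = 10.

p = 7, q = 10, z = 152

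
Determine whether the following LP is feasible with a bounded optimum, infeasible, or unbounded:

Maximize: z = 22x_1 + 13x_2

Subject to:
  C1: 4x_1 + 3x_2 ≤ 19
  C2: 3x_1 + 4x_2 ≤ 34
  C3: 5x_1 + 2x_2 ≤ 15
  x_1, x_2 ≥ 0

Feasible with a bounded optimal solution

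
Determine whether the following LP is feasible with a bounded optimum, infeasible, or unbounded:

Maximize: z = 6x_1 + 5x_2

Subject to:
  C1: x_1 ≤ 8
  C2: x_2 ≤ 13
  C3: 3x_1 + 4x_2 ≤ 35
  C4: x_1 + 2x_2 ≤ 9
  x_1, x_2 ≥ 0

Feasible with a bounded optimal solution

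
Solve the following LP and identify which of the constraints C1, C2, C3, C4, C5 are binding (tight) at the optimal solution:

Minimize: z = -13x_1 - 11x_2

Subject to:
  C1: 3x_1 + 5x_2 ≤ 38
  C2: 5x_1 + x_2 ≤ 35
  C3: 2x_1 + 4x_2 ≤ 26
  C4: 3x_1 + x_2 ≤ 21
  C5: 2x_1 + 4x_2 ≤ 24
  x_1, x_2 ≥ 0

At x_1 = 6, x_2 = 3, compute slack b - a·x for each constraint:
  C1: 38 − 33 = 5  (slack)
  C2: 35 − 33 = 2  (slack)
  C3: 26 − 24 = 2  (slack)
  C4: 21 − 21 = 0  (binding)
  C5: 24 − 24 = 0  (binding)

Optimal: x_1 = 6, x_2 = 3
Binding: C4, C5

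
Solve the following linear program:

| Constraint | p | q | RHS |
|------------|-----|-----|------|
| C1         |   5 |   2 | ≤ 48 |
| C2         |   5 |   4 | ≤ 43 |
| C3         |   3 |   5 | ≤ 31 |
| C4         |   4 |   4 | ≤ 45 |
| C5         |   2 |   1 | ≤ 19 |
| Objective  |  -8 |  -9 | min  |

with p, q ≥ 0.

Evaluate the objective at each vertex of the feasible region:
  z(0, 0) = 0
  z(8.6, 0) = -68.8
  z(7, 2) = -74  ←
  z(0, 6.2) = -55.8
The minimum is at p = 7, q = 2.

p = 7, q = 2, z = -74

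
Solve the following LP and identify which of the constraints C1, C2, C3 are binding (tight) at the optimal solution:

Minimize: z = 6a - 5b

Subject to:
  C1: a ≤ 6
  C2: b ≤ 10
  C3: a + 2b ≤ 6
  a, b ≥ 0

At a = 0, b = 3, compute slack b - a·x for each constraint:
  C1: 6 − 0 = 6  (slack)
  C2: 10 − 3 = 7  (slack)
  C3: 6 − 6 = 0  (binding)

Optimal: a = 0, b = 3
Binding: C3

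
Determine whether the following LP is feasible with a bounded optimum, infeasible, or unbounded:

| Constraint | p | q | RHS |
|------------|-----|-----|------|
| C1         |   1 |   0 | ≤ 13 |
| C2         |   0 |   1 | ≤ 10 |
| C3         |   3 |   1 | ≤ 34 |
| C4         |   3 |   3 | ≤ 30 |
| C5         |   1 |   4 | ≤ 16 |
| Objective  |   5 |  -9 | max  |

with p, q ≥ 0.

Feasible with a bounded optimal solution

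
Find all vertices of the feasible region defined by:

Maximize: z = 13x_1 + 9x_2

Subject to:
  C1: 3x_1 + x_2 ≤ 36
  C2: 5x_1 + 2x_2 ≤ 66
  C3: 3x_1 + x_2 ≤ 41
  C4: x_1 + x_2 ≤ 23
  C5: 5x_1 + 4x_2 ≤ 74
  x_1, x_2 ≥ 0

(0, 0), (12, 0), (10, 6), (0, 18.5)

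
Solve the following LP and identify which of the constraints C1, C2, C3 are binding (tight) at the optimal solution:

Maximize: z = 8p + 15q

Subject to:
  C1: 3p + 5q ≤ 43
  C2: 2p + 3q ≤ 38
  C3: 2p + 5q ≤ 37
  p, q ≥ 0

At p = 6, q = 5, compute slack b - a·x for each constraint:
  C1: 43 − 43 = 0  (binding)
  C2: 38 − 27 = 11  (slack)
  C3: 37 − 37 = 0  (binding)

Optimal: p = 6, q = 5
Binding: C1, C3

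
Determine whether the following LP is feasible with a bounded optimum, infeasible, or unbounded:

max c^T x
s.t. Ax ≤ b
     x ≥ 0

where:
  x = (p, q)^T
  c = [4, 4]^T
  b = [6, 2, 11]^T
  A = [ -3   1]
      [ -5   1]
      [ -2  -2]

Unbounded (objective can increase without bound)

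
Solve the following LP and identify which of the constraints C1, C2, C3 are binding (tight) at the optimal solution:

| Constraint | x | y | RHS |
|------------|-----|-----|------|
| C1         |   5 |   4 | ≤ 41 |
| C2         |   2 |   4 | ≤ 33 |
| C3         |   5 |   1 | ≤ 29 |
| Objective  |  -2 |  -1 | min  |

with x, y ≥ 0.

At x = 5, y = 4, compute slack b - a·x for each constraint:
  C1: 41 − 41 = 0  (binding)
  C2: 33 − 26 = 7  (slack)
  C3: 29 − 29 = 0  (binding)

Optimal: x = 5, y = 4
Binding: C1, C3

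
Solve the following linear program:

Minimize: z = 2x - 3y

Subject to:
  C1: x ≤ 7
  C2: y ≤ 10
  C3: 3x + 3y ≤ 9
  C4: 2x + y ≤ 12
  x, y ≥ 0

Evaluate the objective at each vertex of the feasible region:
  z(0, 0) = 0
  z(3, 0) = 6
  z(0, 3) = -9  ←
The minimum is at x = 0, y = 3.

x = 0, y = 3, z = -9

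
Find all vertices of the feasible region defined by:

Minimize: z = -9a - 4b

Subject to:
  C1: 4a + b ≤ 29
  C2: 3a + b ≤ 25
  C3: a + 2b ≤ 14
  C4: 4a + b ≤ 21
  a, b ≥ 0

(0, 0), (5.25, 0), (4, 5), (0, 7)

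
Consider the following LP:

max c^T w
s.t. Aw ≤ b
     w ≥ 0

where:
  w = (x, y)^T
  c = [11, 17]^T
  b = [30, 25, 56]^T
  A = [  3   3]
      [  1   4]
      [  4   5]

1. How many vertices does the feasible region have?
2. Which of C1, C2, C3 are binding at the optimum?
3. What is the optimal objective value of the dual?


1. 4
2. C1, C2
3. 140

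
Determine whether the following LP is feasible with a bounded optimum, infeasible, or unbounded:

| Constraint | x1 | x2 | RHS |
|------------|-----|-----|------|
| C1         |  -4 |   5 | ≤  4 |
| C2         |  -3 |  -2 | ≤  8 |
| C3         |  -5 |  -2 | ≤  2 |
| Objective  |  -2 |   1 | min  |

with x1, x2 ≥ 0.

Unbounded (objective can decrease without bound)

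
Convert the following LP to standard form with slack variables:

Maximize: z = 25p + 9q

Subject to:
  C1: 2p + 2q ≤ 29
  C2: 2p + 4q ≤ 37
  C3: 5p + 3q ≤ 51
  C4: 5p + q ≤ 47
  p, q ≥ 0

max z = 25p + 9q

s.t.
  2p + 2q + s1 = 29
  2p + 4q + s2 = 37
  5p + 3q + s3 = 51
  5p + q + s4 = 47
  p, q, s1, s2, s3, s4 ≥ 0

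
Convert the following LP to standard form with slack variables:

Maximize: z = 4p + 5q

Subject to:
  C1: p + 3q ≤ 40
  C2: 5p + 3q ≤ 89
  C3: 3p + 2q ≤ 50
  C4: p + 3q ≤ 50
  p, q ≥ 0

max z = 4p + 5q

s.t.
  p + 3q + s1 = 40
  5p + 3q + s2 = 89
  3p + 2q + s3 = 50
  p + 3q + s4 = 50
  p, q, s1, s2, s3, s4 ≥ 0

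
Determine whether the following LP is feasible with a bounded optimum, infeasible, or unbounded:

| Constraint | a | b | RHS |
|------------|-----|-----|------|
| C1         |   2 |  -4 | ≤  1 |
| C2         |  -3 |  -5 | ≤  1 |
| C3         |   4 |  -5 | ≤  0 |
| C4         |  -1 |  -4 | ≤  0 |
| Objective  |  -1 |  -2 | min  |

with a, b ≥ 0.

Unbounded (objective can decrease without bound)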